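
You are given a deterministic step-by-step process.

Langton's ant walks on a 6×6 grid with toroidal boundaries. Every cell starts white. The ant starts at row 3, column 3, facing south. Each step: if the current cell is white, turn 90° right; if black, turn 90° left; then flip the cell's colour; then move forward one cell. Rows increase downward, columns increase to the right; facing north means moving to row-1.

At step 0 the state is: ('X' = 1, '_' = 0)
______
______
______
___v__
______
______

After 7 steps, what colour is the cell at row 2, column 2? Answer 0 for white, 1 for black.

1

gen 0: ______
______
______
___v__
______
______
gen 1: ______
______
______
__<X__
______
______
gen 2: ______
______
__^___
__XX__
______
______
gen 3: ______
______
__X>__
__XX__
______
______
gen 4: ______
______
__XX__
__Xv__
______
______
gen 5: ______
______
__XX__
__X_>_
______
______
gen 6: ______
______
__XX__
__X_X_
____v_
______
gen 7: ______
______
__XX__
__X_X_
___<X_
______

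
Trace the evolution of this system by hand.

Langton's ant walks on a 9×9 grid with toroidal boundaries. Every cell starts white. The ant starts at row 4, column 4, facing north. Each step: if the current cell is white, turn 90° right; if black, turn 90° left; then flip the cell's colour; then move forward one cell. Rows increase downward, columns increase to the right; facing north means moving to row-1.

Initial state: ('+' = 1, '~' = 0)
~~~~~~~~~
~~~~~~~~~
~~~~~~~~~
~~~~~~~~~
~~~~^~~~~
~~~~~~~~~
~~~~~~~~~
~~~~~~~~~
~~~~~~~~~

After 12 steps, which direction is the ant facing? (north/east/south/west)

north

[0] ~~~~~~~~~
~~~~~~~~~
~~~~~~~~~
~~~~~~~~~
~~~~^~~~~
~~~~~~~~~
~~~~~~~~~
~~~~~~~~~
~~~~~~~~~
[1] ~~~~~~~~~
~~~~~~~~~
~~~~~~~~~
~~~~~~~~~
~~~~+>~~~
~~~~~~~~~
~~~~~~~~~
~~~~~~~~~
~~~~~~~~~
[2] ~~~~~~~~~
~~~~~~~~~
~~~~~~~~~
~~~~~~~~~
~~~~++~~~
~~~~~v~~~
~~~~~~~~~
~~~~~~~~~
~~~~~~~~~
[3] ~~~~~~~~~
~~~~~~~~~
~~~~~~~~~
~~~~~~~~~
~~~~++~~~
~~~~<+~~~
~~~~~~~~~
~~~~~~~~~
~~~~~~~~~
[4] ~~~~~~~~~
~~~~~~~~~
~~~~~~~~~
~~~~~~~~~
~~~~^+~~~
~~~~++~~~
~~~~~~~~~
~~~~~~~~~
~~~~~~~~~
[5] ~~~~~~~~~
~~~~~~~~~
~~~~~~~~~
~~~~~~~~~
~~~<~+~~~
~~~~++~~~
~~~~~~~~~
~~~~~~~~~
~~~~~~~~~
[6] ~~~~~~~~~
~~~~~~~~~
~~~~~~~~~
~~~^~~~~~
~~~+~+~~~
~~~~++~~~
~~~~~~~~~
~~~~~~~~~
~~~~~~~~~
[7] ~~~~~~~~~
~~~~~~~~~
~~~~~~~~~
~~~+>~~~~
~~~+~+~~~
~~~~++~~~
~~~~~~~~~
~~~~~~~~~
~~~~~~~~~
[8] ~~~~~~~~~
~~~~~~~~~
~~~~~~~~~
~~~++~~~~
~~~+v+~~~
~~~~++~~~
~~~~~~~~~
~~~~~~~~~
~~~~~~~~~
[9] ~~~~~~~~~
~~~~~~~~~
~~~~~~~~~
~~~++~~~~
~~~<++~~~
~~~~++~~~
~~~~~~~~~
~~~~~~~~~
~~~~~~~~~
[10] ~~~~~~~~~
~~~~~~~~~
~~~~~~~~~
~~~++~~~~
~~~~++~~~
~~~v++~~~
~~~~~~~~~
~~~~~~~~~
~~~~~~~~~
[11] ~~~~~~~~~
~~~~~~~~~
~~~~~~~~~
~~~++~~~~
~~~~++~~~
~~<+++~~~
~~~~~~~~~
~~~~~~~~~
~~~~~~~~~
[12] ~~~~~~~~~
~~~~~~~~~
~~~~~~~~~
~~~++~~~~
~~^~++~~~
~~++++~~~
~~~~~~~~~
~~~~~~~~~
~~~~~~~~~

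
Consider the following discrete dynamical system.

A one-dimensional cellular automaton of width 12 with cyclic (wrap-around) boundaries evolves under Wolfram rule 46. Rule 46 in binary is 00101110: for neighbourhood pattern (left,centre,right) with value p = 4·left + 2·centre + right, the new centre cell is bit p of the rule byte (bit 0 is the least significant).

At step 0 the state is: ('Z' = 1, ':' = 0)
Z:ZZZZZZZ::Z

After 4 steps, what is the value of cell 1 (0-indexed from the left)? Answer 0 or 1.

0

0) Z:ZZZZZZZ::Z
1) :ZZ:::::::ZZ
2) ZZ:::::::ZZ:
3) Z:::::::ZZ:Z
4) :::::::ZZ:ZZ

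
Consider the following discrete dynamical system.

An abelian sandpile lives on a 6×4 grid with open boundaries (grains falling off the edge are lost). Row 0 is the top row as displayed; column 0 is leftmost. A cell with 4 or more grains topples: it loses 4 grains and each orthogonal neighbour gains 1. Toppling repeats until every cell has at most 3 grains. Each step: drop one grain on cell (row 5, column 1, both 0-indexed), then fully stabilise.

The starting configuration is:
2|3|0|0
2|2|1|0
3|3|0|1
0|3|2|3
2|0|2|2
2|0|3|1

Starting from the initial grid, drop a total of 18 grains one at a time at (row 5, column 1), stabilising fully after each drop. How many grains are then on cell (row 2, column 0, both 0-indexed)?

0

t=0: 2|3|0|0
2|2|1|0
3|3|0|1
0|3|2|3
2|0|2|2
2|0|3|1
t=1: 2|3|0|0
2|2|1|0
3|3|0|1
0|3|2|3
2|0|2|2
2|1|3|1
t=2: 2|3|0|0
2|2|1|0
3|3|0|1
0|3|2|3
2|0|2|2
2|2|3|1
t=3: 2|3|0|0
2|2|1|0
3|3|0|1
0|3|2|3
2|0|2|2
2|3|3|1
t=4: 2|3|0|0
2|2|1|0
3|3|0|1
0|3|2|3
2|1|3|2
3|1|0|2
t=5: 2|3|0|0
2|2|1|0
3|3|0|1
0|3|2|3
2|1|3|2
3|2|0|2
t=6: 2|3|0|0
2|2|1|0
3|3|0|1
0|3|2|3
2|1|3|2
3|3|0|2
t=7: 2|3|0|0
2|2|1|0
3|3|0|1
0|3|2|3
3|2|3|2
0|1|1|2
t=8: 2|3|0|0
2|2|1|0
3|3|0|1
0|3|2|3
3|2|3|2
0|2|1|2
t=9: 2|3|0|0
2|2|1|0
3|3|0|1
0|3|2|3
3|2|3|2
0|3|1|2
t=10: 2|3|0|0
2|2|1|0
3|3|0|1
0|3|2|3
3|3|3|2
1|0|2|2
t=11: 2|3|0|0
2|2|1|0
3|3|0|1
0|3|2|3
3|3|3|2
1|1|2|2
t=12: 2|3|0|0
2|2|1|0
3|3|0|1
0|3|2|3
3|3|3|2
1|2|2|2
t=13: 2|3|0|0
2|2|1|0
3|3|0|1
0|3|2|3
3|3|3|2
1|3|2|2
t=14: 2|3|0|0
3|3|1|0
0|1|2|2
3|2|1|1
0|3|3|1
3|2|1|0
t=15: 2|3|0|0
3|3|1|0
0|1|2|2
3|2|1|1
0|3|3|1
3|3|1|0
t=16: 2|3|0|0
3|3|1|0
0|1|2|2
3|3|2|1
2|1|0|2
0|2|3|0
t=17: 2|3|0|0
3|3|1|0
0|1|2|2
3|3|2|1
2|1|0|2
0|3|3|0
t=18: 2|3|0|0
3|3|1|0
0|1|2|2
3|3|2|1
2|2|1|2
1|1|0|1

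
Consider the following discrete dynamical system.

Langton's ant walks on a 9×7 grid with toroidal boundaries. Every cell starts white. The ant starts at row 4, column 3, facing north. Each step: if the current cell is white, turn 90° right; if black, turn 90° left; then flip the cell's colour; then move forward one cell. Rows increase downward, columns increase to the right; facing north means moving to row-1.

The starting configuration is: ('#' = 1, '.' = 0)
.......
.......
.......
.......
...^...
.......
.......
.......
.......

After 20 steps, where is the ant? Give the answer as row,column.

0) .......
.......
.......
.......
...^...
.......
.......
.......
.......
1) .......
.......
.......
.......
...#>..
.......
.......
.......
.......
2) .......
.......
.......
.......
...##..
....v..
.......
.......
.......
3) .......
.......
.......
.......
...##..
...<#..
.......
.......
.......
4) .......
.......
.......
.......
...^#..
...##..
.......
.......
.......
5) .......
.......
.......
.......
..<.#..
...##..
.......
.......
.......
6) .......
.......
.......
..^....
..#.#..
...##..
.......
.......
.......
7) .......
.......
.......
..#>...
..#.#..
...##..
.......
.......
.......
8) .......
.......
.......
..##...
..#v#..
...##..
.......
.......
.......
9) .......
.......
.......
..##...
..<##..
...##..
.......
.......
.......
10) .......
.......
.......
..##...
...##..
..v##..
.......
.......
.......
11) .......
.......
.......
..##...
...##..
.<###..
.......
.......
.......
12) .......
.......
.......
..##...
.^.##..
.####..
.......
.......
.......
13) .......
.......
.......
..##...
.#>##..
.####..
.......
.......
.......
14) .......
.......
.......
..##...
.####..
.#v##..
.......
.......
.......
15) .......
.......
.......
..##...
.####..
.#.>#..
.......
.......
.......
16) .......
.......
.......
..##...
.##^#..
.#..#..
.......
.......
.......
17) .......
.......
.......
..##...
.#<.#..
.#..#..
.......
.......
.......
18) .......
.......
.......
..##...
.#..#..
.#v.#..
.......
.......
.......
19) .......
.......
.......
..##...
.#..#..
.<#.#..
.......
.......
.......
20) .......
.......
.......
..##...
.#..#..
..#.#..
.v.....
.......
.......

6,1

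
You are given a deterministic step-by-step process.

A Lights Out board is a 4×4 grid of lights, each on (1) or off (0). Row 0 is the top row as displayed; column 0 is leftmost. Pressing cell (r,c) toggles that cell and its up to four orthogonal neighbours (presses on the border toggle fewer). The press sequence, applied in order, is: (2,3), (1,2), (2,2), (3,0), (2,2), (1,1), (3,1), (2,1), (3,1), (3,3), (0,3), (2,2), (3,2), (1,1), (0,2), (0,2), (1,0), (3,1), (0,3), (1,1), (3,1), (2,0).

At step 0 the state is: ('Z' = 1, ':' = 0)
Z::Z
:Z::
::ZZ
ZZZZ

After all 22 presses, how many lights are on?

gen 0: Z::Z
:Z::
::ZZ
ZZZZ
gen 1: Z::Z
:Z:Z
::::
ZZZ:
gen 2: Z:ZZ
::Z:
::Z:
ZZZ:
gen 3: Z:ZZ
::::
:Z:Z
ZZ::
gen 4: Z:ZZ
::::
ZZ:Z
::::
gen 5: Z:ZZ
::Z:
Z:Z:
::Z:
gen 6: ZZZZ
ZZ::
ZZZ:
::Z:
gen 7: ZZZZ
ZZ::
Z:Z:
ZZ::
gen 8: ZZZZ
Z:::
:Z::
Z:::
gen 9: ZZZZ
Z:::
::::
:ZZ:
gen 10: ZZZZ
Z:::
:::Z
:Z:Z
gen 11: ZZ::
Z::Z
:::Z
:Z:Z
gen 12: ZZ::
Z:ZZ
:ZZ:
:ZZZ
gen 13: ZZ::
Z:ZZ
:Z::
::::
gen 14: Z:::
:Z:Z
::::
::::
gen 15: ZZZZ
:ZZZ
::::
::::
gen 16: Z:::
:Z:Z
::::
::::
gen 17: ::::
Z::Z
Z:::
::::
gen 18: ::::
Z::Z
ZZ::
ZZZ:
gen 19: ::ZZ
Z:::
ZZ::
ZZZ:
gen 20: :ZZZ
:ZZ:
Z:::
ZZZ:
gen 21: :ZZZ
:ZZ:
ZZ::
::::
gen 22: :ZZZ
ZZZ:
::::
Z:::

7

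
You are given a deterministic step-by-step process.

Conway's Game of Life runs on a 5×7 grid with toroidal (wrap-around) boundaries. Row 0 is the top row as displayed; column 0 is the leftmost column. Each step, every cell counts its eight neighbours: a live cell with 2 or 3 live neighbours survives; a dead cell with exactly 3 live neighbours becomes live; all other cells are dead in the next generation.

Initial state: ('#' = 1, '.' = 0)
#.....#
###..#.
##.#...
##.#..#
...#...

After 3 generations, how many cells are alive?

[0] #.....#
###..#.
##.#...
##.#..#
...#...
[1] #.#...#
..#....
...##..
.#.##.#
.##....
[2] #.##...
.##....
....##.
##..##.
.....##
[3] #.##..#
.##.#..
#.#####
#......
..##.#.

17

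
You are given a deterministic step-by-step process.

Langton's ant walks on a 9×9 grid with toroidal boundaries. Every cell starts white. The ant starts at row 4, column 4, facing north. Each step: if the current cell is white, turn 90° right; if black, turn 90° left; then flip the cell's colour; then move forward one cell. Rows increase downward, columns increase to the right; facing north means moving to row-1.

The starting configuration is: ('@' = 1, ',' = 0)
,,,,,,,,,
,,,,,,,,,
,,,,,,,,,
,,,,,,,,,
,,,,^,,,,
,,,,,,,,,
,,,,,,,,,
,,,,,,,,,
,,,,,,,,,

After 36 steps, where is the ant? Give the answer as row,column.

0) ,,,,,,,,,
,,,,,,,,,
,,,,,,,,,
,,,,,,,,,
,,,,^,,,,
,,,,,,,,,
,,,,,,,,,
,,,,,,,,,
,,,,,,,,,
1) ,,,,,,,,,
,,,,,,,,,
,,,,,,,,,
,,,,,,,,,
,,,,@>,,,
,,,,,,,,,
,,,,,,,,,
,,,,,,,,,
,,,,,,,,,
2) ,,,,,,,,,
,,,,,,,,,
,,,,,,,,,
,,,,,,,,,
,,,,@@,,,
,,,,,v,,,
,,,,,,,,,
,,,,,,,,,
,,,,,,,,,
3) ,,,,,,,,,
,,,,,,,,,
,,,,,,,,,
,,,,,,,,,
,,,,@@,,,
,,,,<@,,,
,,,,,,,,,
,,,,,,,,,
,,,,,,,,,
4) ,,,,,,,,,
,,,,,,,,,
,,,,,,,,,
,,,,,,,,,
,,,,^@,,,
,,,,@@,,,
,,,,,,,,,
,,,,,,,,,
,,,,,,,,,
5) ,,,,,,,,,
,,,,,,,,,
,,,,,,,,,
,,,,,,,,,
,,,<,@,,,
,,,,@@,,,
,,,,,,,,,
,,,,,,,,,
,,,,,,,,,
6) ,,,,,,,,,
,,,,,,,,,
,,,,,,,,,
,,,^,,,,,
,,,@,@,,,
,,,,@@,,,
,,,,,,,,,
,,,,,,,,,
,,,,,,,,,
7) ,,,,,,,,,
,,,,,,,,,
,,,,,,,,,
,,,@>,,,,
,,,@,@,,,
,,,,@@,,,
,,,,,,,,,
,,,,,,,,,
,,,,,,,,,
8) ,,,,,,,,,
,,,,,,,,,
,,,,,,,,,
,,,@@,,,,
,,,@v@,,,
,,,,@@,,,
,,,,,,,,,
,,,,,,,,,
,,,,,,,,,
9) ,,,,,,,,,
,,,,,,,,,
,,,,,,,,,
,,,@@,,,,
,,,<@@,,,
,,,,@@,,,
,,,,,,,,,
,,,,,,,,,
,,,,,,,,,
10) ,,,,,,,,,
,,,,,,,,,
,,,,,,,,,
,,,@@,,,,
,,,,@@,,,
,,,v@@,,,
,,,,,,,,,
,,,,,,,,,
,,,,,,,,,
11) ,,,,,,,,,
,,,,,,,,,
,,,,,,,,,
,,,@@,,,,
,,,,@@,,,
,,<@@@,,,
,,,,,,,,,
,,,,,,,,,
,,,,,,,,,
12) ,,,,,,,,,
,,,,,,,,,
,,,,,,,,,
,,,@@,,,,
,,^,@@,,,
,,@@@@,,,
,,,,,,,,,
,,,,,,,,,
,,,,,,,,,
13) ,,,,,,,,,
,,,,,,,,,
,,,,,,,,,
,,,@@,,,,
,,@>@@,,,
,,@@@@,,,
,,,,,,,,,
,,,,,,,,,
,,,,,,,,,
14) ,,,,,,,,,
,,,,,,,,,
,,,,,,,,,
,,,@@,,,,
,,@@@@,,,
,,@v@@,,,
,,,,,,,,,
,,,,,,,,,
,,,,,,,,,
15) ,,,,,,,,,
,,,,,,,,,
,,,,,,,,,
,,,@@,,,,
,,@@@@,,,
,,@,>@,,,
,,,,,,,,,
,,,,,,,,,
,,,,,,,,,
16) ,,,,,,,,,
,,,,,,,,,
,,,,,,,,,
,,,@@,,,,
,,@@^@,,,
,,@,,@,,,
,,,,,,,,,
,,,,,,,,,
,,,,,,,,,
17) ,,,,,,,,,
,,,,,,,,,
,,,,,,,,,
,,,@@,,,,
,,@<,@,,,
,,@,,@,,,
,,,,,,,,,
,,,,,,,,,
,,,,,,,,,
18) ,,,,,,,,,
,,,,,,,,,
,,,,,,,,,
,,,@@,,,,
,,@,,@,,,
,,@v,@,,,
,,,,,,,,,
,,,,,,,,,
,,,,,,,,,
19) ,,,,,,,,,
,,,,,,,,,
,,,,,,,,,
,,,@@,,,,
,,@,,@,,,
,,<@,@,,,
,,,,,,,,,
,,,,,,,,,
,,,,,,,,,
20) ,,,,,,,,,
,,,,,,,,,
,,,,,,,,,
,,,@@,,,,
,,@,,@,,,
,,,@,@,,,
,,v,,,,,,
,,,,,,,,,
,,,,,,,,,
21) ,,,,,,,,,
,,,,,,,,,
,,,,,,,,,
,,,@@,,,,
,,@,,@,,,
,,,@,@,,,
,<@,,,,,,
,,,,,,,,,
,,,,,,,,,
22) ,,,,,,,,,
,,,,,,,,,
,,,,,,,,,
,,,@@,,,,
,,@,,@,,,
,^,@,@,,,
,@@,,,,,,
,,,,,,,,,
,,,,,,,,,
23) ,,,,,,,,,
,,,,,,,,,
,,,,,,,,,
,,,@@,,,,
,,@,,@,,,
,@>@,@,,,
,@@,,,,,,
,,,,,,,,,
,,,,,,,,,
24) ,,,,,,,,,
,,,,,,,,,
,,,,,,,,,
,,,@@,,,,
,,@,,@,,,
,@@@,@,,,
,@v,,,,,,
,,,,,,,,,
,,,,,,,,,
25) ,,,,,,,,,
,,,,,,,,,
,,,,,,,,,
,,,@@,,,,
,,@,,@,,,
,@@@,@,,,
,@,>,,,,,
,,,,,,,,,
,,,,,,,,,
26) ,,,,,,,,,
,,,,,,,,,
,,,,,,,,,
,,,@@,,,,
,,@,,@,,,
,@@@,@,,,
,@,@,,,,,
,,,v,,,,,
,,,,,,,,,
27) ,,,,,,,,,
,,,,,,,,,
,,,,,,,,,
,,,@@,,,,
,,@,,@,,,
,@@@,@,,,
,@,@,,,,,
,,<@,,,,,
,,,,,,,,,
28) ,,,,,,,,,
,,,,,,,,,
,,,,,,,,,
,,,@@,,,,
,,@,,@,,,
,@@@,@,,,
,@^@,,,,,
,,@@,,,,,
,,,,,,,,,
29) ,,,,,,,,,
,,,,,,,,,
,,,,,,,,,
,,,@@,,,,
,,@,,@,,,
,@@@,@,,,
,@@>,,,,,
,,@@,,,,,
,,,,,,,,,
30) ,,,,,,,,,
,,,,,,,,,
,,,,,,,,,
,,,@@,,,,
,,@,,@,,,
,@@^,@,,,
,@@,,,,,,
,,@@,,,,,
,,,,,,,,,
31) ,,,,,,,,,
,,,,,,,,,
,,,,,,,,,
,,,@@,,,,
,,@,,@,,,
,@<,,@,,,
,@@,,,,,,
,,@@,,,,,
,,,,,,,,,
32) ,,,,,,,,,
,,,,,,,,,
,,,,,,,,,
,,,@@,,,,
,,@,,@,,,
,@,,,@,,,
,@v,,,,,,
,,@@,,,,,
,,,,,,,,,
33) ,,,,,,,,,
,,,,,,,,,
,,,,,,,,,
,,,@@,,,,
,,@,,@,,,
,@,,,@,,,
,@,>,,,,,
,,@@,,,,,
,,,,,,,,,
34) ,,,,,,,,,
,,,,,,,,,
,,,,,,,,,
,,,@@,,,,
,,@,,@,,,
,@,,,@,,,
,@,@,,,,,
,,@v,,,,,
,,,,,,,,,
35) ,,,,,,,,,
,,,,,,,,,
,,,,,,,,,
,,,@@,,,,
,,@,,@,,,
,@,,,@,,,
,@,@,,,,,
,,@,>,,,,
,,,,,,,,,
36) ,,,,,,,,,
,,,,,,,,,
,,,,,,,,,
,,,@@,,,,
,,@,,@,,,
,@,,,@,,,
,@,@,,,,,
,,@,@,,,,
,,,,v,,,,

8,4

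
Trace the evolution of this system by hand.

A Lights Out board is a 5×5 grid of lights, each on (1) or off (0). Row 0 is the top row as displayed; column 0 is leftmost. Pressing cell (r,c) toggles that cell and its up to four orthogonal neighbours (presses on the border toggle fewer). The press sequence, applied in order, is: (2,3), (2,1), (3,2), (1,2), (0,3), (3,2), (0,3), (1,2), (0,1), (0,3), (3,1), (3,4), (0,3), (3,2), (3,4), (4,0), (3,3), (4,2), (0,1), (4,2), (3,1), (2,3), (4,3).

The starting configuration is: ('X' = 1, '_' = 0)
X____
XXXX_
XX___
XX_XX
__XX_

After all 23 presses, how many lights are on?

11

k=0  X____
XXXX_
XX___
XX_XX
__XX_
k=1  X____
XXX__
XXXXX
XX__X
__XX_
k=2  X____
X_X__
___XX
X___X
__XX_
k=3  X____
X_X__
__XXX
XXXXX
___X_
k=4  X_X__
XX_X_
___XX
XXXXX
___X_
k=5  X__XX
XX___
___XX
XXXXX
___X_
k=6  X__XX
XX___
__XXX
X___X
__XX_
k=7  X_X__
XX_X_
__XXX
X___X
__XX_
k=8  X____
X_X__
___XX
X___X
__XX_
k=9  _XX__
XXX__
___XX
X___X
__XX_
k=10  _X_XX
XXXX_
___XX
X___X
__XX_
k=11  _X_XX
XXXX_
_X_XX
_XX_X
_XXX_
k=12  _X_XX
XXXX_
_X_X_
_XXX_
_XXXX
k=13  _XX__
XXX__
_X_X_
_XXX_
_XXXX
k=14  _XX__
XXX__
_XXX_
_____
_X_XX
k=15  _XX__
XXX__
_XXXX
___XX
_X_X_
k=16  _XX__
XXX__
_XXXX
X__XX
X__X_
k=17  _XX__
XXX__
_XX_X
X_X__
X____
k=18  _XX__
XXX__
_XX_X
X____
XXXX_
k=19  X____
X_X__
_XX_X
X____
XXXX_
k=20  X____
X_X__
_XX_X
X_X__
X____
k=21  X____
X_X__
__X_X
_X___
XX___
k=22  X____
X_XX_
___X_
_X_X_
XX___
k=23  X____
X_XX_
___X_
_X___
XXXXX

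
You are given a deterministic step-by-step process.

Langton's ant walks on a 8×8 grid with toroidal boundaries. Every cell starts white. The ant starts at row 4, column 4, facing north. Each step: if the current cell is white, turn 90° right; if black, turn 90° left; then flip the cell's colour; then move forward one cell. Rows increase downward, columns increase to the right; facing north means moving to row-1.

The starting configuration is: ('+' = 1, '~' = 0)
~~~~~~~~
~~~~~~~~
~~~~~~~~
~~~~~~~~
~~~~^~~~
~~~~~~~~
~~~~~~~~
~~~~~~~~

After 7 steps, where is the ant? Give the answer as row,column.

3,4

k=0  ~~~~~~~~
~~~~~~~~
~~~~~~~~
~~~~~~~~
~~~~^~~~
~~~~~~~~
~~~~~~~~
~~~~~~~~
k=1  ~~~~~~~~
~~~~~~~~
~~~~~~~~
~~~~~~~~
~~~~+>~~
~~~~~~~~
~~~~~~~~
~~~~~~~~
k=2  ~~~~~~~~
~~~~~~~~
~~~~~~~~
~~~~~~~~
~~~~++~~
~~~~~v~~
~~~~~~~~
~~~~~~~~
k=3  ~~~~~~~~
~~~~~~~~
~~~~~~~~
~~~~~~~~
~~~~++~~
~~~~<+~~
~~~~~~~~
~~~~~~~~
k=4  ~~~~~~~~
~~~~~~~~
~~~~~~~~
~~~~~~~~
~~~~^+~~
~~~~++~~
~~~~~~~~
~~~~~~~~
k=5  ~~~~~~~~
~~~~~~~~
~~~~~~~~
~~~~~~~~
~~~<~+~~
~~~~++~~
~~~~~~~~
~~~~~~~~
k=6  ~~~~~~~~
~~~~~~~~
~~~~~~~~
~~~^~~~~
~~~+~+~~
~~~~++~~
~~~~~~~~
~~~~~~~~
k=7  ~~~~~~~~
~~~~~~~~
~~~~~~~~
~~~+>~~~
~~~+~+~~
~~~~++~~
~~~~~~~~
~~~~~~~~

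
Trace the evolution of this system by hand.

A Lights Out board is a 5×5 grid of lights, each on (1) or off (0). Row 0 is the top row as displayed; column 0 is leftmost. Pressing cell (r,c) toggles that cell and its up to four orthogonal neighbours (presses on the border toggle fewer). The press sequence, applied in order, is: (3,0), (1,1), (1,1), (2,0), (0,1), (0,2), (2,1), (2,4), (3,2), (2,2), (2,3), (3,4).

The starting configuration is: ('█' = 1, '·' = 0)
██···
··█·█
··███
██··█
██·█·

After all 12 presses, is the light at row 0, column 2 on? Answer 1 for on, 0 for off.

0

gen 0: ██···
··█·█
··███
██··█
██·█·
gen 1: ██···
··█·█
█·███
····█
·█·█·
gen 2: █····
██··█
█████
····█
·█·█·
gen 3: ██···
··█·█
█·███
····█
·█·█·
gen 4: ██···
█·█·█
·████
█···█
·█·█·
gen 5: ··█··
███·█
·████
█···█
·█·█·
gen 6: ·█·█·
██··█
·████
█···█
·█·█·
gen 7: ·█·█·
█···█
█··██
██··█
·█·█·
gen 8: ·█·█·
█····
█····
██···
·█·█·
gen 9: ·█·█·
█····
█·█··
█·██·
·███·
gen 10: ·█·█·
█·█··
██·█·
█··█·
·███·
gen 11: ·█·█·
█·██·
███·█
█····
·███·
gen 12: ·█·█·
█·██·
███··
█··██
·████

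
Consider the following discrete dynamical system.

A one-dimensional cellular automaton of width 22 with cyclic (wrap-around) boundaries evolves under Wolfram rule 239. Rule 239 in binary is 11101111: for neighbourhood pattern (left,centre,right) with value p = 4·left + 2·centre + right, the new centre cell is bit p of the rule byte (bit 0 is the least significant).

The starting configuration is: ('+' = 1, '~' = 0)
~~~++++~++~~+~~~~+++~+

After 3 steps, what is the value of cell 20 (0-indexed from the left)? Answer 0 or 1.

[0] ~~~++++~++~~+~~~~+++~+
[1] ~+++++++++~++~++++++++
[2] ++++++++++++++++++++++
[3] ++++++++++++++++++++++

1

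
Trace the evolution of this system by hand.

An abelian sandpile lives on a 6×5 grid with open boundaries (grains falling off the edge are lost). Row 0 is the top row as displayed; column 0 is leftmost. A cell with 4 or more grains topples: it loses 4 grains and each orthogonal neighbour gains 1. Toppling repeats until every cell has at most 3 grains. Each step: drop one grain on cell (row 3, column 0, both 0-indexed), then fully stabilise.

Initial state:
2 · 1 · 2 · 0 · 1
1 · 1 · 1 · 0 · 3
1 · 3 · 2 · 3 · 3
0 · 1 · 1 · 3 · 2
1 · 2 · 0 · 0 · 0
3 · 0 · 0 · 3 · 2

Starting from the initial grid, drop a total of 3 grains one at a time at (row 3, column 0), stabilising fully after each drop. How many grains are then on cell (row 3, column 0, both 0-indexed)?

3

k=0  2 · 1 · 2 · 0 · 1
1 · 1 · 1 · 0 · 3
1 · 3 · 2 · 3 · 3
0 · 1 · 1 · 3 · 2
1 · 2 · 0 · 0 · 0
3 · 0 · 0 · 3 · 2
k=1  2 · 1 · 2 · 0 · 1
1 · 1 · 1 · 0 · 3
1 · 3 · 2 · 3 · 3
1 · 1 · 1 · 3 · 2
1 · 2 · 0 · 0 · 0
3 · 0 · 0 · 3 · 2
k=2  2 · 1 · 2 · 0 · 1
1 · 1 · 1 · 0 · 3
1 · 3 · 2 · 3 · 3
2 · 1 · 1 · 3 · 2
1 · 2 · 0 · 0 · 0
3 · 0 · 0 · 3 · 2
k=3  2 · 1 · 2 · 0 · 1
1 · 1 · 1 · 0 · 3
1 · 3 · 2 · 3 · 3
3 · 1 · 1 · 3 · 2
1 · 2 · 0 · 0 · 0
3 · 0 · 0 · 3 · 2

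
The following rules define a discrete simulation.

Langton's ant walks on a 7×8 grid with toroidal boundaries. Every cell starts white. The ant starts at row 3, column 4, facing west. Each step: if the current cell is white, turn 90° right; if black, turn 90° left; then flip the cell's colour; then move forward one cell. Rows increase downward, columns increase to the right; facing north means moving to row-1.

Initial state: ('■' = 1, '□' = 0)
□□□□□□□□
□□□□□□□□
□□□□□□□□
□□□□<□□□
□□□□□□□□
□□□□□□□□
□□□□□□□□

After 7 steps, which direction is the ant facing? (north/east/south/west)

north

gen 0: □□□□□□□□
□□□□□□□□
□□□□□□□□
□□□□<□□□
□□□□□□□□
□□□□□□□□
□□□□□□□□
gen 1: □□□□□□□□
□□□□□□□□
□□□□^□□□
□□□□■□□□
□□□□□□□□
□□□□□□□□
□□□□□□□□
gen 2: □□□□□□□□
□□□□□□□□
□□□□■>□□
□□□□■□□□
□□□□□□□□
□□□□□□□□
□□□□□□□□
gen 3: □□□□□□□□
□□□□□□□□
□□□□■■□□
□□□□■v□□
□□□□□□□□
□□□□□□□□
□□□□□□□□
gen 4: □□□□□□□□
□□□□□□□□
□□□□■■□□
□□□□<■□□
□□□□□□□□
□□□□□□□□
□□□□□□□□
gen 5: □□□□□□□□
□□□□□□□□
□□□□■■□□
□□□□□■□□
□□□□v□□□
□□□□□□□□
□□□□□□□□
gen 6: □□□□□□□□
□□□□□□□□
□□□□■■□□
□□□□□■□□
□□□<■□□□
□□□□□□□□
□□□□□□□□
gen 7: □□□□□□□□
□□□□□□□□
□□□□■■□□
□□□^□■□□
□□□■■□□□
□□□□□□□□
□□□□□□□□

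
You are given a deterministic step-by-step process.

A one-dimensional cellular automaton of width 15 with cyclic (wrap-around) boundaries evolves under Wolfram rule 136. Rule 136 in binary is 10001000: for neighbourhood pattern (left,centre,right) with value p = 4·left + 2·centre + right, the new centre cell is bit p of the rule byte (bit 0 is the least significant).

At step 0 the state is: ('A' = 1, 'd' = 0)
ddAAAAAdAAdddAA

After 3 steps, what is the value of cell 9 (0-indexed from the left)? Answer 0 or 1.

k=0  ddAAAAAdAAdddAA
k=1  ddAAAAddAddddAd
k=2  ddAAAdddddddddd
k=3  ddAAddddddddddd

0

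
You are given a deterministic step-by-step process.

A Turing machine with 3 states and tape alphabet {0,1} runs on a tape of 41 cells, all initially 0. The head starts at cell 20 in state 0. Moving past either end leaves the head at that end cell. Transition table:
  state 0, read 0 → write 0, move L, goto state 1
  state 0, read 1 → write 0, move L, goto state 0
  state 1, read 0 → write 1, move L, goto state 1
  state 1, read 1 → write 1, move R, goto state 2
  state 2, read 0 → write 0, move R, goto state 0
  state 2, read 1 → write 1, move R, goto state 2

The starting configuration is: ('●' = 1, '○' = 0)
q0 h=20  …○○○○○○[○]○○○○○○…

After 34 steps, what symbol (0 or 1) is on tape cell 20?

0

k=0  q0 h=20  …○○○○○○[○]○○○○○○…
k=1  q1 h=19  …○○○○○○[○]○○○○○○…
k=2  q1 h=18  …○○○○○○[○]●○○○○○…
k=3  q1 h=17  …○○○○○○[○]●●○○○○…
k=4  q1 h=16  …○○○○○○[○]●●●○○○…
k=5  q1 h=15  …○○○○○○[○]●●●●○○…
k=6  q1 h=14  …○○○○○○[○]●●●●●○…
k=7  q1 h=13  …○○○○○○[○]●●●●●●…
k=8  q1 h=12  …○○○○○○[○]●●●●●●…
k=9  q1 h=11  …○○○○○○[○]●●●●●●…
k=10  q1 h=10  …○○○○○○[○]●●●●●●…
k=11  q1 h= 9  …○○○○○○[○]●●●●●●…
k=12  q1 h= 8  …○○○○○○[○]●●●●●●…
k=13  q1 h= 7  …○○○○○○[○]●●●●●●…
k=14  q1 h= 6  |○○○○○○[○]●●●●●●…
k=15  q1 h= 5  |○○○○○[○]●●●●●●…
k=16  q1 h= 4  |○○○○[○]●●●●●●…
k=17  q1 h= 3  |○○○[○]●●●●●●…
k=18  q1 h= 2  |○○[○]●●●●●●…
k=19  q1 h= 1  |○[○]●●●●●●…
k=20  q1 h= 0  |[○]●●●●●●…
k=21  q1 h= 0  |[●]●●●●●●…
k=22  q2 h= 1  |●[●]●●●●●●…
k=23  q2 h= 2  |●●[●]●●●●●●…
k=24  q2 h= 3  |●●●[●]●●●●●●…
k=25  q2 h= 4  |●●●●[●]●●●●●●…
k=26  q2 h= 5  |●●●●●[●]●●●●●●…
k=27  q2 h= 6  |●●●●●●[●]●●●●●●…
k=28  q2 h= 7  …●●●●●●[●]●●●●●●…
k=29  q2 h= 8  …●●●●●●[●]●●●●●●…
k=30  q2 h= 9  …●●●●●●[●]●●●●●●…
k=31  q2 h=10  …●●●●●●[●]●●●●●●…
k=32  q2 h=11  …●●●●●●[●]●●●●●●…
k=33  q2 h=12  …●●●●●●[●]●●●●●●…
k=34  q2 h=13  …●●●●●●[●]●●●●●●…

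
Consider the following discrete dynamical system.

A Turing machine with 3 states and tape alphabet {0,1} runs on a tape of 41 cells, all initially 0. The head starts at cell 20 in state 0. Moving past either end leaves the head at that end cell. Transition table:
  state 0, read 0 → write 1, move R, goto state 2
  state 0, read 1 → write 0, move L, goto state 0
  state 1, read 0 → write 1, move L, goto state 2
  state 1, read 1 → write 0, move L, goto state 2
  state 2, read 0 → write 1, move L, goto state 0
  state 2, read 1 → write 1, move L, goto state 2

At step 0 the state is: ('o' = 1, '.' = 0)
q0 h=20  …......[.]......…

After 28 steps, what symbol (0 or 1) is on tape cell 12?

0

t=0: q0 h=20  …......[.]......…
t=1: q2 h=21  ….....o[.]......…
t=2: q0 h=20  …......[o]o.....…
t=3: q0 h=19  …......[.].o....…
t=4: q2 h=20  ….....o[.]o.....…
t=5: q0 h=19  …......[o]oo....…
t=6: q0 h=18  …......[.].oo...…
t=7: q2 h=19  ….....o[.]oo....…
t=8: q0 h=18  …......[o]ooo...…
t=9: q0 h=17  …......[.].ooo..…
t=10: q2 h=18  ….....o[.]ooo...…
t=11: q0 h=17  …......[o]oooo..…
t=12: q0 h=16  …......[.].oooo.…
t=13: q2 h=17  ….....o[.]oooo..…
t=14: q0 h=16  …......[o]ooooo.…
t=15: q0 h=15  …......[.].ooooo…
t=16: q2 h=16  ….....o[.]ooooo.…
t=17: q0 h=15  …......[o]oooooo…
t=18: q0 h=14  …......[.].ooooo…
t=19: q2 h=15  ….....o[.]oooooo…
t=20: q0 h=14  …......[o]oooooo…
t=21: q0 h=13  …......[.].ooooo…
t=22: q2 h=14  ….....o[.]oooooo…
t=23: q0 h=13  …......[o]oooooo…
t=24: q0 h=12  …......[.].ooooo…
t=25: q2 h=13  ….....o[.]oooooo…
t=26: q0 h=12  …......[o]oooooo…
t=27: q0 h=11  …......[.].ooooo…
t=28: q2 h=12  ….....o[.]oooooo…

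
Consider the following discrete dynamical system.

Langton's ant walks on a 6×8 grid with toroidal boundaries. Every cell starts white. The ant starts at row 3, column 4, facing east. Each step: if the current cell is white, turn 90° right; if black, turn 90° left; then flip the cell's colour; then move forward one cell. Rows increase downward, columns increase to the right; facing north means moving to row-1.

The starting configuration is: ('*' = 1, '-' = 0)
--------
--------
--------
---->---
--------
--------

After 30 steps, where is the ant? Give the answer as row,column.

2,3

k=0  --------
--------
--------
---->---
--------
--------
k=1  --------
--------
--------
----*---
----v---
--------
k=2  --------
--------
--------
----*---
---<*---
--------
k=3  --------
--------
--------
---^*---
---**---
--------
k=4  --------
--------
--------
---*>---
---**---
--------
k=5  --------
--------
----^---
---*----
---**---
--------
k=6  --------
--------
----*>--
---*----
---**---
--------
k=7  --------
--------
----**--
---*-v--
---**---
--------
k=8  --------
--------
----**--
---*<*--
---**---
--------
k=9  --------
--------
----^*--
---***--
---**---
--------
k=10  --------
--------
---<-*--
---***--
---**---
--------
k=11  --------
---^----
---*-*--
---***--
---**---
--------
k=12  --------
---*>---
---*-*--
---***--
---**---
--------
k=13  --------
---**---
---*v*--
---***--
---**---
--------
k=14  --------
---**---
---<**--
---***--
---**---
--------
k=15  --------
---**---
----**--
---v**--
---**---
--------
k=16  --------
---**---
----**--
---->*--
---**---
--------
k=17  --------
---**---
----^*--
-----*--
---**---
--------
k=18  --------
---**---
---<-*--
-----*--
---**---
--------
k=19  --------
---^*---
---*-*--
-----*--
---**---
--------
k=20  --------
--<-*---
---*-*--
-----*--
---**---
--------
k=21  --^-----
--*-*---
---*-*--
-----*--
---**---
--------
k=22  --*>----
--*-*---
---*-*--
-----*--
---**---
--------
k=23  --**----
--*v*---
---*-*--
-----*--
---**---
--------
k=24  --**----
--<**---
---*-*--
-----*--
---**---
--------
k=25  --**----
---**---
--v*-*--
-----*--
---**---
--------
k=26  --**----
---**---
-<**-*--
-----*--
---**---
--------
k=27  --**----
-^-**---
-***-*--
-----*--
---**---
--------
k=28  --**----
-*>**---
-***-*--
-----*--
---**---
--------
k=29  --**----
-****---
-*v*-*--
-----*--
---**---
--------
k=30  --**----
-****---
-*->-*--
-----*--
---**---
--------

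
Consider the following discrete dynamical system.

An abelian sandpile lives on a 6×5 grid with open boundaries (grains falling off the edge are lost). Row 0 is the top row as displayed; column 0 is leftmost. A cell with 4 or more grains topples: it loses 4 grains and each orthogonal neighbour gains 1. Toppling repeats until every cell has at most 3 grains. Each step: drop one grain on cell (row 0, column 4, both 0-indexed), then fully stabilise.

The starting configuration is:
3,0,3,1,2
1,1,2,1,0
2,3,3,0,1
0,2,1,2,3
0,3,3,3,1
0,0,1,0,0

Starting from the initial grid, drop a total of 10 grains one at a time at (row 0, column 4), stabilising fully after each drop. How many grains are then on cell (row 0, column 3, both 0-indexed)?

t=0: 3,0,3,1,2
1,1,2,1,0
2,3,3,0,1
0,2,1,2,3
0,3,3,3,1
0,0,1,0,0
t=1: 3,0,3,1,3
1,1,2,1,0
2,3,3,0,1
0,2,1,2,3
0,3,3,3,1
0,0,1,0,0
t=2: 3,0,3,2,0
1,1,2,1,1
2,3,3,0,1
0,2,1,2,3
0,3,3,3,1
0,0,1,0,0
t=3: 3,0,3,2,1
1,1,2,1,1
2,3,3,0,1
0,2,1,2,3
0,3,3,3,1
0,0,1,0,0
t=4: 3,0,3,2,2
1,1,2,1,1
2,3,3,0,1
0,2,1,2,3
0,3,3,3,1
0,0,1,0,0
t=5: 3,0,3,2,3
1,1,2,1,1
2,3,3,0,1
0,2,1,2,3
0,3,3,3,1
0,0,1,0,0
t=6: 3,0,3,3,0
1,1,2,1,2
2,3,3,0,1
0,2,1,2,3
0,3,3,3,1
0,0,1,0,0
t=7: 3,0,3,3,1
1,1,2,1,2
2,3,3,0,1
0,2,1,2,3
0,3,3,3,1
0,0,1,0,0
t=8: 3,0,3,3,2
1,1,2,1,2
2,3,3,0,1
0,2,1,2,3
0,3,3,3,1
0,0,1,0,0
t=9: 3,0,3,3,3
1,1,2,1,2
2,3,3,0,1
0,2,1,2,3
0,3,3,3,1
0,0,1,0,0
t=10: 3,1,0,1,1
1,1,3,2,3
2,3,3,0,1
0,2,1,2,3
0,3,3,3,1
0,0,1,0,0

1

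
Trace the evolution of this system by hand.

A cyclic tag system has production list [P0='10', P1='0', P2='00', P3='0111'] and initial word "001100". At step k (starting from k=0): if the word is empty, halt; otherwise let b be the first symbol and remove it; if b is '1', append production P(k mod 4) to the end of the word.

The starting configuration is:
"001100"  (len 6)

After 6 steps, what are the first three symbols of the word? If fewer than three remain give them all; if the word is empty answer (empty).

t=0: "001100"  (len 6)
t=1: "01100"  (len 5)
t=2: "1100"  (len 4)
t=3: "10000"  (len 5)
t=4: "00000111"  (len 8)
t=5: "0000111"  (len 7)
t=6: "000111"  (len 6)

000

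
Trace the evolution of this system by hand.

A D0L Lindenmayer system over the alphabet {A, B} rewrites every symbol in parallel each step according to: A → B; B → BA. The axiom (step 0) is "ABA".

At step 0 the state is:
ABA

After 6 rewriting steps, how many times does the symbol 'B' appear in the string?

29

k=0  ABA
k=1  BBAB
k=2  BABABBA
k=3  BABBABBABAB
k=4  BABBABABBABABBABBA
k=5  BABBABABBABBABABBABBABABBABAB
k=6  BABBABABBABBABABBABABBABBABABBABABBABBABABBABBA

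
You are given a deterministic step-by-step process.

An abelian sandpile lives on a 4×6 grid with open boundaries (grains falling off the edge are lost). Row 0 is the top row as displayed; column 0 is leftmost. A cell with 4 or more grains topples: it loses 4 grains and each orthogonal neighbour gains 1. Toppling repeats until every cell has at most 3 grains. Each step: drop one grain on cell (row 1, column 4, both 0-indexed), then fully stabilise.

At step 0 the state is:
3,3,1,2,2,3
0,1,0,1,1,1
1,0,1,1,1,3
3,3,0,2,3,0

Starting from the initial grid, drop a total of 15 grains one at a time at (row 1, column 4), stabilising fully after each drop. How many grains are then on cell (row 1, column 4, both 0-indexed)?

[0] 3,3,1,2,2,3
0,1,0,1,1,1
1,0,1,1,1,3
3,3,0,2,3,0
[1] 3,3,1,2,2,3
0,1,0,1,2,1
1,0,1,1,1,3
3,3,0,2,3,0
[2] 3,3,1,2,2,3
0,1,0,1,3,1
1,0,1,1,1,3
3,3,0,2,3,0
[3] 3,3,1,2,3,3
0,1,0,2,0,2
1,0,1,1,2,3
3,3,0,2,3,0
[4] 3,3,1,2,3,3
0,1,0,2,1,2
1,0,1,1,2,3
3,3,0,2,3,0
[5] 3,3,1,2,3,3
0,1,0,2,2,2
1,0,1,1,2,3
3,3,0,2,3,0
[6] 3,3,1,2,3,3
0,1,0,2,3,2
1,0,1,1,2,3
3,3,0,2,3,0
[7] 3,3,1,3,1,1
0,1,0,3,3,1
1,0,1,2,1,1
3,3,0,3,0,2
[8] 3,3,2,0,3,1
0,1,1,1,1,2
1,0,1,3,2,1
3,3,0,3,0,2
[9] 3,3,2,0,3,1
0,1,1,1,2,2
1,0,1,3,2,1
3,3,0,3,0,2
[10] 3,3,2,0,3,1
0,1,1,1,3,2
1,0,1,3,2,1
3,3,0,3,0,2
[11] 3,3,2,1,0,2
0,1,1,2,1,3
1,0,1,3,3,1
3,3,0,3,0,2
[12] 3,3,2,1,0,2
0,1,1,2,2,3
1,0,1,3,3,1
3,3,0,3,0,2
[13] 3,3,2,1,0,2
0,1,1,2,3,3
1,0,1,3,3,1
3,3,0,3,0,2
[14] 3,3,2,2,1,3
0,1,2,0,3,0
1,0,2,2,1,3
3,3,1,0,2,2
[15] 3,3,2,2,2,3
0,1,2,1,0,1
1,0,2,2,2,3
3,3,1,0,2,2

0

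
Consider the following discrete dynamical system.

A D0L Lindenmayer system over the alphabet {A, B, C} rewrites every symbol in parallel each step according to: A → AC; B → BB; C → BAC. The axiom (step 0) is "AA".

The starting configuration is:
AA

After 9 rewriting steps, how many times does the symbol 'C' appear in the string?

512

k=0  AA
k=1  ACAC
k=2  ACBACACBAC
k=3  ACBACBBACBACACBACBBACBAC
k=4  ACBACBBACBACBBBBACBACBBACBACACBACBBACBACBBBBACBACBBACBAC
k=5  ACBACBBACBACBBBBACBACBBACBACBBBBBBBBACBACBBACBACBBBBACBACB…BACBACBBBBACBACBBACBACBBBBBBBBACBACBBACBACBBBBACBACBBACBAC  (len 128)
k=6  ACBACBBACBACBBBBACBACBBACBACBBBBBBBBACBACBBACBACBBBBACBACB…BACBACBBBBACBACBBACBACBBBBBBBBACBACBBACBACBBBBACBACBBACBAC  (len 288)
k=7  ACBACBBACBACBBBBACBACBBACBACBBBBBBBBACBACBBACBACBBBBACBACB…BACBACBBBBACBACBBACBACBBBBBBBBACBACBBACBACBBBBACBACBBACBAC  (len 640)
k=8  ACBACBBACBACBBBBACBACBBACBACBBBBBBBBACBACBBACBACBBBBACBACB…BACBACBBBBACBACBBACBACBBBBBBBBACBACBBACBACBBBBACBACBBACBAC  (len 1408)
k=9  ACBACBBACBACBBBBACBACBBACBACBBBBBBBBACBACBBACBACBBBBACBACB…BACBACBBBBACBACBBACBACBBBBBBBBACBACBBACBACBBBBACBACBBACBAC  (len 3072)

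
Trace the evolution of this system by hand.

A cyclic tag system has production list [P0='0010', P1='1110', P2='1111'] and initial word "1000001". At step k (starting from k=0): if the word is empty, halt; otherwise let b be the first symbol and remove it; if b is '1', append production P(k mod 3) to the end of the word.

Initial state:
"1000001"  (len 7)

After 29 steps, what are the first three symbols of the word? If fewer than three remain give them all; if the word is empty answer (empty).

101

gen 0: "1000001"  (len 7)
gen 1: "0000010010"  (len 10)
gen 2: "000010010"  (len 9)
gen 3: "00010010"  (len 8)
gen 4: "0010010"  (len 7)
gen 5: "010010"  (len 6)
gen 6: "10010"  (len 5)
gen 7: "00100010"  (len 8)
gen 8: "0100010"  (len 7)
gen 9: "100010"  (len 6)
gen 10: "000100010"  (len 9)
gen 11: "00100010"  (len 8)
gen 12: "0100010"  (len 7)
gen 13: "100010"  (len 6)
gen 14: "000101110"  (len 9)
gen 15: "00101110"  (len 8)
gen 16: "0101110"  (len 7)
gen 17: "101110"  (len 6)
gen 18: "011101111"  (len 9)
gen 19: "11101111"  (len 8)
gen 20: "11011111110"  (len 11)
gen 21: "10111111101111"  (len 14)
gen 22: "01111111011110010"  (len 17)
gen 23: "1111111011110010"  (len 16)
gen 24: "1111110111100101111"  (len 19)
gen 25: "1111101111001011110010"  (len 22)
gen 26: "1111011110010111100101110"  (len 25)
gen 27: "1110111100101111001011101111"  (len 28)
gen 28: "1101111001011110010111011110010"  (len 31)
gen 29: "1011110010111100101110111100101110"  (len 34)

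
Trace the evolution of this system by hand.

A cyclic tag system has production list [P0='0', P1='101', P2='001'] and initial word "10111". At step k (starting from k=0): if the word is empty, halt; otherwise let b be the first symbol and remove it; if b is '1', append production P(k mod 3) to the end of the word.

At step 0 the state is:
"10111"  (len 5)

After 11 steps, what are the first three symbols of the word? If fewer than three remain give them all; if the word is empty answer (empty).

[0] "10111"  (len 5)
[1] "01110"  (len 5)
[2] "1110"  (len 4)
[3] "110001"  (len 6)
[4] "100010"  (len 6)
[5] "00010101"  (len 8)
[6] "0010101"  (len 7)
[7] "010101"  (len 6)
[8] "10101"  (len 5)
[9] "0101001"  (len 7)
[10] "101001"  (len 6)
[11] "01001101"  (len 8)

010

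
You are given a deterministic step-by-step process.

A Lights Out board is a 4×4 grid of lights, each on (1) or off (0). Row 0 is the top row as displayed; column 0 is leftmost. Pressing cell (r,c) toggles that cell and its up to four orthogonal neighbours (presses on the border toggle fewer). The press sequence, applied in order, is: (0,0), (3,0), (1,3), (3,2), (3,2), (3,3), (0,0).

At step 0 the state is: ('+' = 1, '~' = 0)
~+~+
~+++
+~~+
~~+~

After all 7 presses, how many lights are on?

6

gen 0: ~+~+
~+++
+~~+
~~+~
gen 1: +~~+
++++
+~~+
~~+~
gen 2: +~~+
++++
~~~+
+++~
gen 3: +~~~
++~~
~~~~
+++~
gen 4: +~~~
++~~
~~+~
+~~+
gen 5: +~~~
++~~
~~~~
+++~
gen 6: +~~~
++~~
~~~+
++~+
gen 7: ~+~~
~+~~
~~~+
++~+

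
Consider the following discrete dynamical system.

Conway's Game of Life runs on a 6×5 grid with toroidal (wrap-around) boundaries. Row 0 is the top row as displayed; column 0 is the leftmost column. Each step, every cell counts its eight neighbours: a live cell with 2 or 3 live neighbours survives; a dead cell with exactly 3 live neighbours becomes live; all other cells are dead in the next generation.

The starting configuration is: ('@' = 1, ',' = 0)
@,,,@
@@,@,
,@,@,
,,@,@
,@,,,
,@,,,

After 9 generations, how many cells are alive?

0) @,,,@
@@,@,
,@,@,
,,@,@
,@,,,
,@,,,
1) ,,@,@
,@,@,
,@,@,
@@@@,
@@@,,
,@,,,
2) @@@@,
@@,@@
,,,@,
,,,@,
,,,@@
,,,@,
3) ,,,,,
,,,,,
@,,@,
,,@@,
,,@@@
@@,,,
4) ,,,,,
,,,,,
,,@@@
,@,,,
@,,,@
@@@@@
5) @@@@@
,,,@,
,,@@,
,@@,,
,,,,,
,@@@,
6) @,,,,
@,,,,
,@,@,
,@@@,
,,,@,
,,,,,
7) ,,,,,
@@,,@
@@,@@
,@,@@
,,,@,
,,,,,
8) @,,,,
,@@@,
,,,,,
,@,,,
,,@@@
,,,,,
9) ,@@,,
,@@,,
,@,,,
,,@@,
,,@@,
,,,@@

11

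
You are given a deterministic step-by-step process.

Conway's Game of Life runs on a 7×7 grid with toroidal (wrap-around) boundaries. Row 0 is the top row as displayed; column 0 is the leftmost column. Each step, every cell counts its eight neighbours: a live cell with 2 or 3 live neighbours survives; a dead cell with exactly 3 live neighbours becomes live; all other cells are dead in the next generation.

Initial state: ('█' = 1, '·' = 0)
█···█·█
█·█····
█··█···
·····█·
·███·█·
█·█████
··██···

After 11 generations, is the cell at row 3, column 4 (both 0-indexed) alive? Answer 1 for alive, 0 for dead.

1

[0] █···█·█
█·█····
█··█···
·····█·
·███·█·
█·█████
··██···
[1] █·█···█
█··█···
·█····█
·█·█··█
██·····
█····██
··█····
[2] █·██··█
··█····
·█····█
·█····█
·██··█·
█·····█
·····█·
[3] ·███··█
··██··█
·██····
·█···██
·██··█·
██···██
·█···█·
[4] ·█·████
·······
·█·█·██
·····██
··█·█··
····██·
····██·
[5] ···█··█
···█···
█···███
█·██··█
···██·█
·······
·······
[6] ·······
█··█···
███·██·
·██····
█·█████
·······
·······
[7] ·······
█·███·█
█···█·█
·······
█·█████
···████
·······
[8] ···█···
██·██·█
██··█·█
·█·····
█·█····
█·█····
····██·
[9] █·██··█
·█·██·█
···██·█
··█···█
█·█····
···█··█
···██··
[10] ██····█
·█····█
····█·█
███··██
████··█
··███··
█···███
[11] ·█·····
·█····█
··█····
····█··
·······
·······
··█·█··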